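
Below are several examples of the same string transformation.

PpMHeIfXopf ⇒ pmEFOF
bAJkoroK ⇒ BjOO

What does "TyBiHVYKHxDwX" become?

tbhyhdx

Each output is the input with this applied: flip the case of every letter, then keep every other character starting from the first (positions 1st, 3rd, 5th, ...).
So "TyBiHVYKHxDwX" becomes "tbhyhdx".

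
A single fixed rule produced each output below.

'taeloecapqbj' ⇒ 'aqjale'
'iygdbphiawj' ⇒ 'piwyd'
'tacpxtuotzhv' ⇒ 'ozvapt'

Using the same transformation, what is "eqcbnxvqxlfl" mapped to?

In each case the input is transformed by: keep every other character starting from the second (positions 2nd, 4th, 6th, ...), then move the last 3 characters to the front (rotate right by 3).
Applying that to "eqcbnxvqxlfl" gives "qllqbx".

qllqbx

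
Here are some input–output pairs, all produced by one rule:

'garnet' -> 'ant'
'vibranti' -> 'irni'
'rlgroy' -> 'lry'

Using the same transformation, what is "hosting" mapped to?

otn

What's happening: keep every other character starting from the second (positions 2nd, 4th, 6th, ...).
On "hosting" that produces "otn".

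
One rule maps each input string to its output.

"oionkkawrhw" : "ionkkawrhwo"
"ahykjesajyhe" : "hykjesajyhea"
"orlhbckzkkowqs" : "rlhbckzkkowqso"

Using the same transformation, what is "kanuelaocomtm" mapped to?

anuelaocomtmk

The rule is to move the first character to the end.
So "kanuelaocomtm" becomes "anuelaocomtmk".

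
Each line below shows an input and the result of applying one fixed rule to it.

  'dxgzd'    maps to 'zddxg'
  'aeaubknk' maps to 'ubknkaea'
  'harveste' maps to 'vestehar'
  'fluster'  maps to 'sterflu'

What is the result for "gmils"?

Looking at the pairs, the operation is to move the first 3 characters to the end (rotate left by 3).
Applying that to "gmils" gives "lsgmi".

lsgmi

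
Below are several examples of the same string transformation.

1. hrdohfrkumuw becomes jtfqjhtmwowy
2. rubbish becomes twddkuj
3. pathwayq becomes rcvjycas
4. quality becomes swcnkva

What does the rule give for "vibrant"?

The rule is to shift every letter 2 places forward in the alphabet (wrapping around).
On "vibrant" that produces "xkdtcpv".

xkdtcpv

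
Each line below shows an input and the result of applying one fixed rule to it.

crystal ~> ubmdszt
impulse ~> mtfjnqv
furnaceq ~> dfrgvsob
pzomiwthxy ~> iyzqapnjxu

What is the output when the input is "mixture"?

Looking at the pairs, the operation is to shift every letter 1 place forward in the alphabet (wrapping around), then move the last 3 characters to the front (rotate right by 3).
Starting from "mixture": after the first operation, "njyuvsf"; after the second, "vsfnjyu".

vsfnjyu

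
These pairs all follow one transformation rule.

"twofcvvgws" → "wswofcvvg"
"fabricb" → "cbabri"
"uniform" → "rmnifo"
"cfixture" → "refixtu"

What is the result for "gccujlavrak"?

What's happening: delete the first character, then move the last 2 characters to the front (rotate right by 2).
Applying both steps to "gccujlavrak": "ccujlavrak", then "akccujlavr".
(Check on "uniform": → "niform" → "rmnifo" ✓)

akccujlavr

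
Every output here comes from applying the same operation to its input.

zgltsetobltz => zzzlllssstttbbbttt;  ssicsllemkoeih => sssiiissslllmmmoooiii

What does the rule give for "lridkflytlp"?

llliiikkkllltttppp

The transformation: keep every other character starting from the first (positions 1st, 3rd, 5th, ...), then repeat every character 3 times.
"lridkflytlp" → "llliiikkkllltttppp".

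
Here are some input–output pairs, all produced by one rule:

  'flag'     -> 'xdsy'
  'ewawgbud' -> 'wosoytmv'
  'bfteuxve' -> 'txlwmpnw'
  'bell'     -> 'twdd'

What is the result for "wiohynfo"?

oagzqfxg

Each output is the input with this applied: shift every letter 8 places backward in the alphabet (wrapping around).
So "wiohynfo" becomes "oagzqfxg".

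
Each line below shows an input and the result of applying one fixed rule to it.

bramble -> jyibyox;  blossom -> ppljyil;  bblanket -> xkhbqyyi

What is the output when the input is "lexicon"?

fzlkibu

The pattern: move the first 3 characters to the end (rotate left by 3), then shift every letter 3 places backward in the alphabet (wrapping around).
Starting from "lexicon": after the first operation, "iconlex"; after the second, "fzlkibu".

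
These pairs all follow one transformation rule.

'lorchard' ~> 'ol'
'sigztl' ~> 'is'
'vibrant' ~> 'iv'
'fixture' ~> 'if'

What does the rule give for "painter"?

Rule — swap each adjacent pair of characters (1↔2, 3↔4, ...), then keep only the first 2 characters.
On "painter": the first step gives "apnietr", and the second then gives "ap".

ap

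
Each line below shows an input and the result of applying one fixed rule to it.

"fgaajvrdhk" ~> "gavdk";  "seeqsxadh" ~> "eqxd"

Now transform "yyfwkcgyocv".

ywcyc

The transformation: keep every other character starting from the second (positions 2nd, 4th, 6th, ...).
Applying that to "yyfwkcgyocv" gives "ywcyc".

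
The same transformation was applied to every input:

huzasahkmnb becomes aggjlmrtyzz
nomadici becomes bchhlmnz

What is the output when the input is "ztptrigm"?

The rule is to shift every letter 1 place backward in the alphabet (wrapping around), then sort the characters into alphabetical order.
On "ztptrigm": the first step gives "ysosqhfl", and the second then gives "fhloqssy".

fhloqssy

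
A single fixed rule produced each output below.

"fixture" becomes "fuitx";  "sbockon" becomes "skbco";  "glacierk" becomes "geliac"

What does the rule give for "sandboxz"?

soabnd

Looking at the pairs, the operation is to delete the last 2 characters, then take characters alternately from the front and the back (1st, last, 2nd, 2nd-last, ...).
On "sandboxz": the first step gives "sandbo", and the second then gives "soabnd".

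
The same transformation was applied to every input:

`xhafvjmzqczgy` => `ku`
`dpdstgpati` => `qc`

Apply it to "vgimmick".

The pattern: shift every letter 13 places forward in the alphabet (wrapping around) — i.e. ROT13, then keep only the first 2 characters.
On "vgimmick": the first step gives "itvzzvpx", and the second then gives "it".

it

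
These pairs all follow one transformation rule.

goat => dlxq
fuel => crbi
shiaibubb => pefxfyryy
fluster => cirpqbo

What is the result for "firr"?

cfoo

Rule — shift every letter 3 places backward in the alphabet (wrapping around).
Applying that to "firr" gives "cfoo".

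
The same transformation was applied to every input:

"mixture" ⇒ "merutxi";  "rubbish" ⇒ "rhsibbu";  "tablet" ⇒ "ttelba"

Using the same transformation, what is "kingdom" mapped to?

Rule — reverse the string, then move the last character to the front.
For "kingdom", step one produces "modgnik"; step two turns that into "kmodgni".

kmodgni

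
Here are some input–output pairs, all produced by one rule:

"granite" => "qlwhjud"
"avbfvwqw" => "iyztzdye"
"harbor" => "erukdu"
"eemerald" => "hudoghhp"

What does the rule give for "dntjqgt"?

mtjwgqw

The rule is to shift every letter 3 places forward in the alphabet (wrapping around), then move the first 3 characters to the end (rotate left by 3).
On "dntjqgt": the first step gives "gqwmtjw", and the second then gives "mtjwgqw".
(Check on "eemerald": → "hhphudog" → "hudoghhp" ✓)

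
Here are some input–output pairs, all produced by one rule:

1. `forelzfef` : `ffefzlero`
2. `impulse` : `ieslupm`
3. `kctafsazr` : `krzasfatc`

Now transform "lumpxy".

lyxpmu

The pattern: reverse the string, then move the last character to the front.
Working it through for "lumpxy": intermediate "yxpmul", final "lyxpmu".
(Check on "impulse": → "eslupmi" → "ieslupm" ✓)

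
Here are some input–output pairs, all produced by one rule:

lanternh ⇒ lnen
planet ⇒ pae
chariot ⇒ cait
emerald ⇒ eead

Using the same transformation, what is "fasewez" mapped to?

fswz

Rule — keep every other character starting from the first (positions 1st, 3rd, 5th, ...).
Doing the same to "fasewez": "fswz".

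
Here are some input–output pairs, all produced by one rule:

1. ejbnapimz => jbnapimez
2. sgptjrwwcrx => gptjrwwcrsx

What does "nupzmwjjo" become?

upzmwjjno

The rule is to swap the first and last characters, then move the first character to the end.
Working it through for "nupzmwjjo": intermediate "oupzmwjjn", final "upzmwjjno".
(Check on "sgptjrwwcrx": → "xgptjrwwcrs" → "gptjrwwcrsx" ✓)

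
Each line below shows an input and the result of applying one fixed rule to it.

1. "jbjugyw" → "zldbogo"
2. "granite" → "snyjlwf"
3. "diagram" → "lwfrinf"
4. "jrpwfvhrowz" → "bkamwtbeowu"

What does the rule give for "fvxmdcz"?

rihekac

Looking at the pairs, the operation is to shift every letter 5 places forward in the alphabet (wrapping around), then move the first 3 characters to the end (rotate left by 3).
"fvxmdcz" → "rihekac".
(Check on "jbjugyw": → "ogozldb" → "zldbogo" ✓)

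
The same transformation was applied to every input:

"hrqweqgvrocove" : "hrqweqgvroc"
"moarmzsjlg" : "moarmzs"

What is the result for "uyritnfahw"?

Rule — delete the last 3 characters.
Applying that to "uyritnfahw" gives "uyritnf".

uyritnf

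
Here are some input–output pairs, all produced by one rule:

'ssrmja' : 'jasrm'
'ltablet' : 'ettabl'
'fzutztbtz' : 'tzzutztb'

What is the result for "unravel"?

elnrav

The transformation: delete the first character, then move the last 2 characters to the front (rotate right by 2).
Starting from "unravel": after the first operation, "nravel"; after the second, "elnrav".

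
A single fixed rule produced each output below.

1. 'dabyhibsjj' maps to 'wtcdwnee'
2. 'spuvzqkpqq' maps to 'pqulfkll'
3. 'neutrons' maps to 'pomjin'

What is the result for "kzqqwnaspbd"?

The rule is to delete the first 2 characters, then shift every letter 5 places backward in the alphabet (wrapping around).
For "kzqqwnaspbd", step one produces "qqwnaspbd"; step two turns that into "llrivnkwy".

llrivnkwy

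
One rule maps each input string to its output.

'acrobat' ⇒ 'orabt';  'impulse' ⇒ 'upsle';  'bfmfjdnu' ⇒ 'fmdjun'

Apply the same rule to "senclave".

cnalev

Looking at the pairs, the operation is to swap each adjacent pair of characters (1↔2, 3↔4, ...), then delete the first 2 characters.
So "senclave" becomes "cnalev".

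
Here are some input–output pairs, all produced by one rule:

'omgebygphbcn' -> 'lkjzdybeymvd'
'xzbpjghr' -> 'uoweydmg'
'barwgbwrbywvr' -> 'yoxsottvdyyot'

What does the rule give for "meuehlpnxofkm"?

jjbhrcbleuikm

Rule — shift every letter 3 places backward in the alphabet (wrapping around), then take characters alternately from the front and the back (1st, last, 2nd, 2nd-last, ...).
Starting from "meuehlpnxofkm": after the first operation, "jbrbeimkulchj"; after the second, "jjbhrcbleuikm".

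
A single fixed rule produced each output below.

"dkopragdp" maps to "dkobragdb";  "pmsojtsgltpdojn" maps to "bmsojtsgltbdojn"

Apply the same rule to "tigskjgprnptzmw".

What's happening: replace every "p" with "b".
On "tigskjgprnptzmw" that produces "tigskjgbrnbtzmw".

tigskjgbrnbtzmw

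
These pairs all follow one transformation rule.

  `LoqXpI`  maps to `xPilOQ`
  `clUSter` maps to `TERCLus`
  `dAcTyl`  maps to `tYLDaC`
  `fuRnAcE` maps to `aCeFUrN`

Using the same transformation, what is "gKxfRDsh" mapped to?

dSHGkXFr

Rule — move the last 3 characters to the front (rotate right by 3), then flip the case of every letter.
So "gKxfRDsh" becomes "dSHGkXFr".
(Check on "LoqXpI": → "XpILoq" → "xPilOQ" ✓)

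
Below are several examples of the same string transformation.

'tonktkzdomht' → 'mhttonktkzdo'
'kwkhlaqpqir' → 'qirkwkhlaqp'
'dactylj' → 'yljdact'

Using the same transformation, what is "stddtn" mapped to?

Each output is the input with this applied: move the last 3 characters to the front (rotate right by 3).
Applying that to "stddtn" gives "dtnstd".

dtnstd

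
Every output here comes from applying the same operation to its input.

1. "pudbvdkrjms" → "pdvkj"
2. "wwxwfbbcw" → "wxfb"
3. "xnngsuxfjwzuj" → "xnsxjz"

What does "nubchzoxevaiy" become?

Rule — swap each adjacent pair of characters (1↔2, 3↔4, ...), then keep every other character starting from the second (positions 2nd, 4th, 6th, ...).
Doing the same to "nubchzoxevaiy": "nbhoea".
(Check on "wwxwfbbcw": → "wwwxbfcbw" → "wxfb" ✓)

nbhoea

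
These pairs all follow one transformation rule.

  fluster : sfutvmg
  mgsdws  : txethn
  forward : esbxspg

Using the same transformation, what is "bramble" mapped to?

Each output is the input with this applied: reverse the string, then shift every letter 1 place forward in the alphabet (wrapping around).
Starting from "bramble": after the first operation, "elbmarb"; after the second, "fmcnbsc".

fmcnbsc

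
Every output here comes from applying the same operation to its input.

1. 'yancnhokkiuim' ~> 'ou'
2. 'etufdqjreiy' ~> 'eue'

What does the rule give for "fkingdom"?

The transformation: keep every other character starting from the first (positions 1st, 3rd, 5th, ...), then keep only the vowels.
Applying both steps to "fkingdom": "figo", then "io".

io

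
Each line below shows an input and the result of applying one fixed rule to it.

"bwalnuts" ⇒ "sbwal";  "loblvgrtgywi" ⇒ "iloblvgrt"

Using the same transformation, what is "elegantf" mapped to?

feleg

What's happening: move the last character to the front, then delete the last 3 characters.
For "elegantf", step one produces "felegant"; step two turns that into "feleg".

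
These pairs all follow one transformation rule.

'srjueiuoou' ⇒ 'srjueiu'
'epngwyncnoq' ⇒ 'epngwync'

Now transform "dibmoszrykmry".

dibmoszryk

The pattern: delete the last 3 characters.
"dibmoszrykmry" → "dibmoszryk".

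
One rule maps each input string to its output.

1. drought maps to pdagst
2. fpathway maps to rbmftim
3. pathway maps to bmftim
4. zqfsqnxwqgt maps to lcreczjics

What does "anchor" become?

Looking at the pairs, the operation is to delete the last character, then shift every letter 12 places forward in the alphabet (wrapping around).
"anchor" → "mzota".

mzota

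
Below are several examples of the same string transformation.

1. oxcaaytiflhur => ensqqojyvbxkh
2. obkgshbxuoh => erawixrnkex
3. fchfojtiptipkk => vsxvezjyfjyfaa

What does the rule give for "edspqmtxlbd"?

The rule is to shift every letter 10 places backward in the alphabet (wrapping around).
"edspqmtxlbd" → "utifgcjnbrt".

utifgcjnbrt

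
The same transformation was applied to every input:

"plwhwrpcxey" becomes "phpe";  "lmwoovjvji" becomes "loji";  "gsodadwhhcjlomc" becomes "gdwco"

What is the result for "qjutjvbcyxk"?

qtbx

The pattern: keep one character in every 3, starting at position 1 (positions 1st, 4th, 7th, ...).
On "qjutjvbcyxk" that produces "qtbx".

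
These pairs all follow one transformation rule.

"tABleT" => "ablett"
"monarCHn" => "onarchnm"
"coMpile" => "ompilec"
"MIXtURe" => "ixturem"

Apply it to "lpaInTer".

painterl

Each output is the input with this applied: move the first character to the end, then convert every letter to lowercase.
Working it through for "lpaInTer": intermediate "paInTerl", final "painterl".
(Check on "coMpile": → "oMpilec" → "ompilec" ✓)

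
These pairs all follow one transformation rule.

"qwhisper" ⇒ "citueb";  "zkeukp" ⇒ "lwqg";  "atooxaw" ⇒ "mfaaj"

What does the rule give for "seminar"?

In each case the input is transformed by: delete the last 2 characters, then shift every letter 12 places forward in the alphabet (wrapping around).
Applying that to "seminar" gives "eqyuz".

eqyuz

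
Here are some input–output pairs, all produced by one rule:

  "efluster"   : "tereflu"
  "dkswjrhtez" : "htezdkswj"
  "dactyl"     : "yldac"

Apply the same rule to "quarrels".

elsquar

What's happening: swap the front and back halves of the string, then delete the first character.
Applying both steps to "quarrels": "relsquar", then "elsquar".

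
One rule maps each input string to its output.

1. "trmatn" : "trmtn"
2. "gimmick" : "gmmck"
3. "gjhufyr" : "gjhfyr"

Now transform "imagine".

mgn

Looking at the pairs, the operation is to remove every vowel.
"imagine" → "mgn".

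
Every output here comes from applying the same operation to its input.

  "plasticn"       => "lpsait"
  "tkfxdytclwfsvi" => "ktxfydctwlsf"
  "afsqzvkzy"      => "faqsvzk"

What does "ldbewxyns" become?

The rule is to delete the last 2 characters, then swap each adjacent pair of characters (1↔2, 3↔4, ...).
For "ldbewxyns", step one produces "ldbewxy"; step two turns that into "dlebxwy".

dlebxwy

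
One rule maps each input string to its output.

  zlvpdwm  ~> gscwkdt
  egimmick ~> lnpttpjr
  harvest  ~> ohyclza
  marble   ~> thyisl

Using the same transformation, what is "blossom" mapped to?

isvzzvt

What's happening: shift every letter 7 places forward in the alphabet (wrapping around).
"blossom" → "isvzzvt".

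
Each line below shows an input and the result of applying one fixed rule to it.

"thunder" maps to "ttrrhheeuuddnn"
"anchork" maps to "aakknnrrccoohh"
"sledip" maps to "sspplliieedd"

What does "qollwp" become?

Rule — take characters alternately from the front and the back (1st, last, 2nd, 2nd-last, ...), then double every character.
"qollwp" → "qpowll" → "qqppoowwllll".
(Check on "anchork": → "aknrcoh" → "aakknnrrccoohh" ✓)

qqppoowwllll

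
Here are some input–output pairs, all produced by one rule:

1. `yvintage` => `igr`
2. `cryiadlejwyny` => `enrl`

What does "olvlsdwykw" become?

yfl

The pattern: shift every letter 13 places forward in the alphabet (wrapping around) — i.e. ROT13, then keep one character in every 3, starting at position 2 (positions 2nd, 5th, 8th, ...).
Starting from "olvlsdwykw": after the first operation, "byiyfqjlxj"; after the second, "yfl".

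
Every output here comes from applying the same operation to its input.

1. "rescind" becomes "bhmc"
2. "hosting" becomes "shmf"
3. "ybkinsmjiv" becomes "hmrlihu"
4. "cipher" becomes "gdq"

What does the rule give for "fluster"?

Each output is the input with this applied: shift every letter 1 place backward in the alphabet (wrapping around), then delete the first 3 characters.
For "fluster", step one produces "ektrsdq"; step two turns that into "rsdq".

rsdq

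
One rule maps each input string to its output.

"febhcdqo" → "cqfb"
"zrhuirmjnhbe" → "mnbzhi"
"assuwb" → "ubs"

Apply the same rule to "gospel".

plo

What's happening: swap the front and back halves of the string, then keep every other character starting from the first (positions 1st, 3rd, 5th, ...).
Applying that to "gospel" gives "plo".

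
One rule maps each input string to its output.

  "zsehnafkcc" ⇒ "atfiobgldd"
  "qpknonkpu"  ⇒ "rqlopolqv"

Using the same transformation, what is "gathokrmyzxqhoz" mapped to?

hbuiplsnzayripa

What's happening: shift every letter 1 place forward in the alphabet (wrapping around).
So "gathokrmyzxqhoz" becomes "hbuiplsnzayripa".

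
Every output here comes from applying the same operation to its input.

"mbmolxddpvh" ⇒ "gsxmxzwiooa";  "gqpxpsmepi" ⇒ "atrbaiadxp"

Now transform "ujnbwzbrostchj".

The rule is to shift every letter 11 places forward in the alphabet (wrapping around), then move the last 2 characters to the front (rotate right by 2).
"ujnbwzbrostchj" → "fuymhkmczdensu" → "sufuymhkmczden".

sufuymhkmczden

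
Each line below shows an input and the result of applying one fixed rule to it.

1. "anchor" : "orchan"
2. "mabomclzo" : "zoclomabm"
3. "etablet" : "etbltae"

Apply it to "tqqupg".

The pattern: reverse the string, then swap each adjacent pair of characters (1↔2, 3↔4, ...).
On "tqqupg": the first step gives "gpuqqt", and the second then gives "pgqutq".

pgqutq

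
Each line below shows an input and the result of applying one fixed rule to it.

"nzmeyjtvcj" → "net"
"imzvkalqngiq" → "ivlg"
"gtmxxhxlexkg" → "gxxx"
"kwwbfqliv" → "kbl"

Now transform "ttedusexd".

tde

The pattern: delete the last 2 characters, then keep one character in every 3, starting at position 1 (positions 1st, 4th, 7th, ...).
On "ttedusexd": the first step gives "tteduse", and the second then gives "tde".
(Check on "kwwbfqliv": → "kwwbfql" → "kbl" ✓)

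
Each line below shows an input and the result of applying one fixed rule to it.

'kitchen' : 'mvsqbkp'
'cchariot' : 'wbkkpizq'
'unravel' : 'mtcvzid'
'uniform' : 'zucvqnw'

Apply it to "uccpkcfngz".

What's happening: shift every letter 8 places forward in the alphabet (wrapping around), then move the last 2 characters to the front (rotate right by 2).
"uccpkcfngz" → "ckkxsknvoh" → "ohckkxsknv".

ohckkxsknv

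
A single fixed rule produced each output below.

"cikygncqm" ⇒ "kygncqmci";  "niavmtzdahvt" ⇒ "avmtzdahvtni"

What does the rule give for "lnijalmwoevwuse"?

What's happening: move the first 2 characters to the end (rotate left by 2).
Doing the same to "lnijalmwoevwuse": "ijalmwoevwuseln".

ijalmwoevwuseln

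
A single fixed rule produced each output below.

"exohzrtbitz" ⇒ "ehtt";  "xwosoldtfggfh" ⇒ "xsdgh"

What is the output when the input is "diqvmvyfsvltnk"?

dvyvn

Each output is the input with this applied: keep one character in every 3, starting at position 1 (positions 1st, 4th, 7th, ...).
Doing the same to "diqvmvyfsvltnk": "dvyvn".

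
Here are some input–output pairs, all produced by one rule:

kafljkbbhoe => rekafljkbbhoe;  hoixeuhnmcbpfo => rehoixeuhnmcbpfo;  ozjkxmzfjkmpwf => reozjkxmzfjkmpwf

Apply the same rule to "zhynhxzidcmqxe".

Looking at the pairs, the operation is to prepend "re".
So "zhynhxzidcmqxe" becomes "rezhynhxzidcmqxe".

rezhynhxzidcmqxe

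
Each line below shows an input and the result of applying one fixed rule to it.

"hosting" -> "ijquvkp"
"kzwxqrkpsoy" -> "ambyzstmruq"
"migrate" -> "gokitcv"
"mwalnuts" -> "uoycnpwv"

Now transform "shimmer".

tujkoog

What's happening: move the last character to the front, then shift every letter 2 places forward in the alphabet (wrapping around).
Starting from "shimmer": after the first operation, "rshimme"; after the second, "tujkoog".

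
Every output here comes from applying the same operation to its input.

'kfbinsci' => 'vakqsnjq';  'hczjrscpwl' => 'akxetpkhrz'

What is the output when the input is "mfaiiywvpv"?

gedxduniqq

The rule is to swap the front and back halves of the string, then shift every letter 8 places forward in the alphabet (wrapping around).
So "mfaiiywvpv" becomes "gedxduniqq".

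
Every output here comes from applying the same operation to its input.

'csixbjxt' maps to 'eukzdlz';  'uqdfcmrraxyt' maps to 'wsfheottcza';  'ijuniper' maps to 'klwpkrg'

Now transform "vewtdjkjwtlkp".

xgyvflmlyvnm

Rule — shift every letter 2 places forward in the alphabet (wrapping around), then delete the last character.
For "vewtdjkjwtlkp", step one produces "xgyvflmlyvnmr"; step two turns that into "xgyvflmlyvnm".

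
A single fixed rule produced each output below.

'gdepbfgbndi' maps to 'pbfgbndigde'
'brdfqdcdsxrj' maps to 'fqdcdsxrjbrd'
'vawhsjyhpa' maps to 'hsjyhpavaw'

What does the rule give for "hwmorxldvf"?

orxldvfhwm

The rule is to move the first 3 characters to the end (rotate left by 3).
Doing the same to "hwmorxldvf": "orxldvfhwm".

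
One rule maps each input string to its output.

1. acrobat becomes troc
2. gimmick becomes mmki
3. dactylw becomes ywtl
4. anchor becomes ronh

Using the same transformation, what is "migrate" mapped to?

trmi

What's happening: sort the characters into reverse alphabetical order, then keep only the first 4 characters.
For "migrate", step one produces "trmigea"; step two turns that into "trmi".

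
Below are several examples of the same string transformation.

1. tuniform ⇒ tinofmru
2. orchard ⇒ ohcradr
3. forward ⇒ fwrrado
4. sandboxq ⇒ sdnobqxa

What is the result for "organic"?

What's happening: swap each adjacent pair of characters (1↔2, 3↔4, ...), then move the first character to the end.
For "organic", step one produces "roaginc"; step two turns that into "oagincr".

oagincr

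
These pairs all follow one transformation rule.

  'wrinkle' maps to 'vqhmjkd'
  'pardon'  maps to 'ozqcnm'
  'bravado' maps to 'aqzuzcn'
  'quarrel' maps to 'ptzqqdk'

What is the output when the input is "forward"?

enqvzqc

What's happening: shift every letter 1 place backward in the alphabet (wrapping around).
Applying that to "forward" gives "enqvzqc".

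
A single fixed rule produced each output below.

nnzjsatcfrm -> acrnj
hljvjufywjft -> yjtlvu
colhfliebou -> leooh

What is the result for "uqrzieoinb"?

eibqz

The transformation: keep every other character starting from the second (positions 2nd, 4th, 6th, ...), then move the last 3 characters to the front (rotate right by 3).
Working it through for "uqrzieoinb": intermediate "qzeib", final "eibqz".
(Check on "hljvjufywjft": → "lvuyjt" → "yjtlvu" ✓)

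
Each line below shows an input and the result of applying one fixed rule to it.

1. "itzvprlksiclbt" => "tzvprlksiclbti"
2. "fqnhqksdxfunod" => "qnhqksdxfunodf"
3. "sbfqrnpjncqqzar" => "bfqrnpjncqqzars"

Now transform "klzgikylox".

lzgikyloxk

Each output is the input with this applied: move the first character to the end.
"klzgikylox" → "lzgikyloxk".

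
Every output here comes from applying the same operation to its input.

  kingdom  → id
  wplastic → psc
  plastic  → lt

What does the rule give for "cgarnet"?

Looking at the pairs, the operation is to keep one character in every 3, starting at position 2 (positions 2nd, 5th, 8th, ...).
"cgarnet" → "gn".

gn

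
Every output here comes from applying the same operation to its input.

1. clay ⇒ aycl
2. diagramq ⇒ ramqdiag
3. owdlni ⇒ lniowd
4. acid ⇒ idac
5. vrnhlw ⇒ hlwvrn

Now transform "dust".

stdu

The pattern: swap the front and back halves of the string.
For "dust" the result is "stdu".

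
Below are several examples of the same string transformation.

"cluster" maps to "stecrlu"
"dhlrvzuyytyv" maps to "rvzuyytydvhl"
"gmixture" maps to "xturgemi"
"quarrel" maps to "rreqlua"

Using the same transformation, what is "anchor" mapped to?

hoarnc

Rule — swap the first and last characters, then move the first 3 characters to the end (rotate left by 3).
For "anchor", step one produces "rnchoa"; step two turns that into "hoarnc".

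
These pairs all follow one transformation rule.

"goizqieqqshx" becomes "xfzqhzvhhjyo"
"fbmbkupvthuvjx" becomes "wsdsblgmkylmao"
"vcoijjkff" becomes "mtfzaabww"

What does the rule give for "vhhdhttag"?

In each case the input is transformed by: shift every letter 9 places backward in the alphabet (wrapping around).
Applying that to "vhhdhttag" gives "myyuykkrx".

myyuykkrx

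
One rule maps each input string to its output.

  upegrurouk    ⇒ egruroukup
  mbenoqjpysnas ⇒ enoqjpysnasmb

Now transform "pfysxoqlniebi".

The pattern: move the first 2 characters to the end (rotate left by 2).
Applying that to "pfysxoqlniebi" gives "ysxoqlniebipf".

ysxoqlniebipf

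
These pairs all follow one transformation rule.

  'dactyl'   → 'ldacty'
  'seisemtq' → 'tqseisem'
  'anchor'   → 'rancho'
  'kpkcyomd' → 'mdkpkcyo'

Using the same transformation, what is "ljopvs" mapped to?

What's happening: swap the front and back halves of the string, then move the first 2 characters to the end (rotate left by 2).
Applying both steps to "ljopvs": "pvsljo", then "sljopv".
(Check on "anchor": → "horanc" → "rancho" ✓)

sljopv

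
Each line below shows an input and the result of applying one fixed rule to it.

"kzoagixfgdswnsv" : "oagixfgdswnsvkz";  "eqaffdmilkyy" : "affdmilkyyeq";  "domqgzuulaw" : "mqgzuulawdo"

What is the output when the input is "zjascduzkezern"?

ascduzkezernzj

The rule is to move the first 2 characters to the end (rotate left by 2).
Applying that to "zjascduzkezern" gives "ascduzkezernzj".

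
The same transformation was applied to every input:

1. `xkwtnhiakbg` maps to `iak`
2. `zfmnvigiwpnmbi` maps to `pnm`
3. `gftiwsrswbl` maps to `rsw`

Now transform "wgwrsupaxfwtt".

What's happening: move the last 2 characters to the front (rotate right by 2), then keep only the last 3 characters.
So "wgwrsupaxfwtt" becomes "xfw".

xfw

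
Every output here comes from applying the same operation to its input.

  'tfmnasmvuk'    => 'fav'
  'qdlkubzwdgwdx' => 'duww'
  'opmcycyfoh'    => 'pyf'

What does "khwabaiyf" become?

hby

In each case the input is transformed by: keep one character in every 3, starting at position 2 (positions 2nd, 5th, 8th, ...).
Applying that to "khwabaiyf" gives "hby".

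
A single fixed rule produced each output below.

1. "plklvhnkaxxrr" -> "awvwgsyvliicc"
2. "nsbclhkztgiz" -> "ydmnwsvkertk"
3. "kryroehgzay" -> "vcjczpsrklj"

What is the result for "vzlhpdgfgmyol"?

gkwsaorqrxjzw

The pattern: shift every letter 11 places forward in the alphabet (wrapping around).
On "vzlhpdgfgmyol" that produces "gkwsaorqrxjzw".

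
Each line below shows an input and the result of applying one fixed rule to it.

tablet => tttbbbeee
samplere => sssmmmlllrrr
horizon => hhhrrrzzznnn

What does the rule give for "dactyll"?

The pattern: keep every other character starting from the first (positions 1st, 3rd, 5th, ...), then repeat every character 3 times.
Working it through for "dactyll": intermediate "dcyl", final "dddcccyyylll".

dddcccyyylll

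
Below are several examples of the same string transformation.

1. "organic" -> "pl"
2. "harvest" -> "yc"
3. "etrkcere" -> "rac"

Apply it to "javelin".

yj

Rule — keep one character in every 3, starting at position 2 (positions 2nd, 5th, 8th, ...), then shift every letter 2 places backward in the alphabet (wrapping around).
For "javelin", step one produces "al"; step two turns that into "yj".
(Check on "etrkcere": → "tce" → "rac" ✓)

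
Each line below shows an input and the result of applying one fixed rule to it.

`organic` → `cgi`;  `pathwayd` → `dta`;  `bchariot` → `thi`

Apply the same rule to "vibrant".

tbn

The rule is to move the last character to the front, then keep one character in every 3, starting at position 1 (positions 1st, 4th, 7th, ...).
Applying both steps to "vibrant": "tvibran", then "tbn".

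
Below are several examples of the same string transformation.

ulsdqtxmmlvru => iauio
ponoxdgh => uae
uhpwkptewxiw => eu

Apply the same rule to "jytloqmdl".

iai

The transformation: shift every letter 3 places backward in the alphabet (wrapping around), then keep only the vowels.
Applying both steps to "jytloqmdl": "gvqilnjai", then "iai".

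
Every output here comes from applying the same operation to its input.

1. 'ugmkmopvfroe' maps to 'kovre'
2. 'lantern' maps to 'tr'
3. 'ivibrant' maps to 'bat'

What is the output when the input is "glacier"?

ce

Looking at the pairs, the operation is to delete the first 2 characters, then keep every other character starting from the second (positions 2nd, 4th, 6th, ...).
"glacier" → "acier" → "ce".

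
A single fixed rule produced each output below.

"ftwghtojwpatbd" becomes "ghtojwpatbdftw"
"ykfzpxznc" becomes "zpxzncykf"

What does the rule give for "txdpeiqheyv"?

Rule — move the first 3 characters to the end (rotate left by 3).
Applying that to "txdpeiqheyv" gives "peiqheyvtxd".

peiqheyvtxd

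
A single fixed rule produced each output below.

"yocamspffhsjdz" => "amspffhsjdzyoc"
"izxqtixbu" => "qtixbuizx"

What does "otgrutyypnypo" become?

rutyypnypootg

The transformation: move the first 3 characters to the end (rotate left by 3).
Applying that to "otgrutyypnypo" gives "rutyypnypootg".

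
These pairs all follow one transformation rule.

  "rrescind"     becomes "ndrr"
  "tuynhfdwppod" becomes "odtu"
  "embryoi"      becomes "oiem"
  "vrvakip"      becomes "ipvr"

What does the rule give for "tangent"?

Each output is the input with this applied: move the first 2 characters to the end (rotate left by 2), then keep only the last 4 characters.
Applying both steps to "tangent": "ngentta", then "ntta".

ntta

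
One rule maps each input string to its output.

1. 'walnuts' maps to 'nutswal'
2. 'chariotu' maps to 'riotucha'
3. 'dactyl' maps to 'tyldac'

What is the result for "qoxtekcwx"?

tekcwxqox

In each case the input is transformed by: move the first 3 characters to the end (rotate left by 3).
For "qoxtekcwx" the result is "tekcwxqox".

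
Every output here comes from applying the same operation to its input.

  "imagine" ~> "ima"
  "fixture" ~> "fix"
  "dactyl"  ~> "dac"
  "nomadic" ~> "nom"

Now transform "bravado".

What's happening: keep only the first 3 characters.
Doing the same to "bravado": "bra".

bra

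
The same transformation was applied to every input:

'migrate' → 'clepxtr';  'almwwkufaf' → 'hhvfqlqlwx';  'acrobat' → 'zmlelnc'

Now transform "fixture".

efcpqti

Looking at the pairs, the operation is to shift every letter 11 places forward in the alphabet (wrapping around), then move the first 3 characters to the end (rotate left by 3).
Starting from "fixture": after the first operation, "qtiefcp"; after the second, "efcpqti".
(Check on "almwwkufaf": → "lwxhhvfqlq" → "hhvfqlqlwx" ✓)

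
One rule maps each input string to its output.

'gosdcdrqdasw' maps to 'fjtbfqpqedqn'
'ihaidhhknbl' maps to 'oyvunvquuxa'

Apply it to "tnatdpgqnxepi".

Looking at the pairs, the operation is to shift every letter 13 places forward in the alphabet (wrapping around) — i.e. ROT13, then move the last 2 characters to the front (rotate right by 2).
"tnatdpgqnxepi" → "gangqctdakrcv" → "cvgangqctdakr".

cvgangqctdakr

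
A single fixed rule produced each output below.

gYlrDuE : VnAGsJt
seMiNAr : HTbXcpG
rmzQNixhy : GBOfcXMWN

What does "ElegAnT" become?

Looking at the pairs, the operation is to shift every letter 11 places backward in the alphabet (wrapping around), then flip the case of every letter.
Working it through for "ElegAnT": intermediate "TatvPcI", final "tATVpCi".
(Check on "rmzQNixhy": → "gboFCxmwn" → "GBOfcXMWN" ✓)

tATVpCi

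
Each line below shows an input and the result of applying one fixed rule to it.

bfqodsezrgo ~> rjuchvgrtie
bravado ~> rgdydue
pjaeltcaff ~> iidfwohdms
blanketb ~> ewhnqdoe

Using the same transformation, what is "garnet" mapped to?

whqudj

In each case the input is transformed by: shift every letter 3 places forward in the alphabet (wrapping around), then reverse the string.
Working it through for "garnet": intermediate "jduqhw", final "whqudj".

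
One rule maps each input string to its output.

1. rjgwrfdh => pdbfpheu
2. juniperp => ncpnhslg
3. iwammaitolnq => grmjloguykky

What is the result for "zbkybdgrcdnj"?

What's happening: shift every letter 2 places backward in the alphabet (wrapping around), then swap the front and back halves of the string.
Applying both steps to "zbkybdgrcdnj": "xziwzbepablh", then "epablhxziwzb".

epablhxziwzb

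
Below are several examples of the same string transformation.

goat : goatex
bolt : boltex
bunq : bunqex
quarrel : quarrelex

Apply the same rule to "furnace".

furnaceex

Each output is the input with this applied: append "ex".
On "furnace" that produces "furnaceex".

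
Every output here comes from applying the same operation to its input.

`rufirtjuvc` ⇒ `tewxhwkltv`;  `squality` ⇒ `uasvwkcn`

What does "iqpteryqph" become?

kjsrrsvagt

What's happening: shift every letter 2 places forward in the alphabet (wrapping around), then take characters alternately from the front and the back (1st, last, 2nd, 2nd-last, ...).
For "iqpteryqph" the result is "kjsrrsvagt".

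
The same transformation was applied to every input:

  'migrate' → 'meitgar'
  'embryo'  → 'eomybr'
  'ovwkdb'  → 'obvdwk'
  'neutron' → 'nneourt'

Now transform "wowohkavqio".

The transformation: take characters alternately from the front and the back (1st, last, 2nd, 2nd-last, ...).
So "wowohkavqio" becomes "wooiwqovhak".

wooiwqovhak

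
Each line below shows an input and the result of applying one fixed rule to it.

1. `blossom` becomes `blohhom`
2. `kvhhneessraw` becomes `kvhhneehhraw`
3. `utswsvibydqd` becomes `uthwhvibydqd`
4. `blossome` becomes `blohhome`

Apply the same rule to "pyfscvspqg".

Each output is the input with this applied: replace every "s" with "h".
Applying that to "pyfscvspqg" gives "pyfhcvhpqg".

pyfhcvhpqg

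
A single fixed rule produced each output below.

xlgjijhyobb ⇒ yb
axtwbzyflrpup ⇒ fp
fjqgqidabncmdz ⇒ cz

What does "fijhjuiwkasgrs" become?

What's happening: keep one character in every 3, starting at position 2 (positions 2nd, 5th, 8th, ...), then keep only the last 2 characters.
"fijhjuiwkasgrs" → "ss".

ss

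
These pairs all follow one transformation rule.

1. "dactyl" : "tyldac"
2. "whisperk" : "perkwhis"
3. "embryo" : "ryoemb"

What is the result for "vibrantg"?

In each case the input is transformed by: swap the front and back halves of the string.
On "vibrantg" that produces "antgvibr".

antgvibr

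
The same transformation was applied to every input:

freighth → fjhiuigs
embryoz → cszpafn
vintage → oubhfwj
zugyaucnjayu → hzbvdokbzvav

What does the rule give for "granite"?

The transformation: shift every letter 1 place forward in the alphabet (wrapping around), then move the first 2 characters to the end (rotate left by 2).
Working it through for "granite": intermediate "hsbojuf", final "bojufhs".

bojufhs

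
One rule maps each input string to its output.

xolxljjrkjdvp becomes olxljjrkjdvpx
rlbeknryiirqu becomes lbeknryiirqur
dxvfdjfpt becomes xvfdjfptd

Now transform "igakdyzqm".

gakdyzqmi

The rule is to move the first character to the end.
So "igakdyzqm" becomes "gakdyzqmi".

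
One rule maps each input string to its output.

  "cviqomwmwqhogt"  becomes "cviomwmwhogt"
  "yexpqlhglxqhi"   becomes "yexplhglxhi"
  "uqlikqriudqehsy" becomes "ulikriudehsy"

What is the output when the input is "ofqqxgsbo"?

ofxgsbo

The rule is to remove every "q".
Doing the same to "ofqqxgsbo": "ofxgsbo".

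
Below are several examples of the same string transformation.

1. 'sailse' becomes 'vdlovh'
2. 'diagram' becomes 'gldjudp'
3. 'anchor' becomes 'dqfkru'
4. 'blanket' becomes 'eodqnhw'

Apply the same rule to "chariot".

The rule is to shift every letter 3 places forward in the alphabet (wrapping around).
"chariot" → "fkdulrw".

fkdulrw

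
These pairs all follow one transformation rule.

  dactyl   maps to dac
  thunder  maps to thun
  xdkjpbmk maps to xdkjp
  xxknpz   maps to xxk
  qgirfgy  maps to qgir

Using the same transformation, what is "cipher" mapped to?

cip

Rule — delete the last 3 characters.
Applying that to "cipher" gives "cip".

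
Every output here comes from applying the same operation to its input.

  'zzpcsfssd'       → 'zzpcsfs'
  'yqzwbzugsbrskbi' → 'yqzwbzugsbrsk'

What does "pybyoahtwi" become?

Rule — delete the last 2 characters.
So "pybyoahtwi" becomes "pybyoaht".

pybyoaht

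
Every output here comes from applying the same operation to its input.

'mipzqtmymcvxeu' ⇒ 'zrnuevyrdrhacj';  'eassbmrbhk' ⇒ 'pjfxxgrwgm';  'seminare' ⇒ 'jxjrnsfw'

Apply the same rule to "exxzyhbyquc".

Each output is the input with this applied: shift every letter 5 places forward in the alphabet (wrapping around), then move the last character to the front.
On "exxzyhbyquc" that produces "hjccedmgdvz".

hjccedmgdvz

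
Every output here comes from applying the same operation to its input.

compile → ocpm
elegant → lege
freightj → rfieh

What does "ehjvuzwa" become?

The rule is to swap each adjacent pair of characters (1↔2, 3↔4, ...), then delete the last 3 characters.
Applying both steps to "ehjvuzwa": "hevjzuaw", then "hevjz".

hevjz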